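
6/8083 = 6/8083=0.00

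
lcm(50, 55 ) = 550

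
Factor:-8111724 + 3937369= - 5^1*461^1*1811^1 = - 4174355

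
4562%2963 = 1599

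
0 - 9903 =-9903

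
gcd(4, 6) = 2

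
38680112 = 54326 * 712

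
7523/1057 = 7 +124/1057= 7.12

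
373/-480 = -373/480= - 0.78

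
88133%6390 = 5063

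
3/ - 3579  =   - 1 + 1192/1193 = - 0.00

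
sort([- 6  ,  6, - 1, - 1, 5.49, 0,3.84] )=[ - 6,- 1, - 1,0,3.84,5.49,6]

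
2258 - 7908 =  -  5650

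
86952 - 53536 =33416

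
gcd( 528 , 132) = 132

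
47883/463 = 103+194/463 = 103.42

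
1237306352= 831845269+405461083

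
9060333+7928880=16989213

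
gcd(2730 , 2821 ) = 91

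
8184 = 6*1364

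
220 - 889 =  - 669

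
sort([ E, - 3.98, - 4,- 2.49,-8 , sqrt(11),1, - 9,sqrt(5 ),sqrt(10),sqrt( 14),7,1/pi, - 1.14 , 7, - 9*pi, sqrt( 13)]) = [-9*pi,-9, - 8,- 4, - 3.98, - 2.49,-1.14,1/pi,1,sqrt ( 5 ),E,sqrt(10),sqrt(11 ), sqrt( 13 ),sqrt(14),7,7 ]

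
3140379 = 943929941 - 940789562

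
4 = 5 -1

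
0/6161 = 0 = 0.00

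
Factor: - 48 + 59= 11^1 = 11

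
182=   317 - 135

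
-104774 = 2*(-52387 ) 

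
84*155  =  13020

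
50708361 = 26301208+24407153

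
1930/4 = 482 + 1/2= 482.50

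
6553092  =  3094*2118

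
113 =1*113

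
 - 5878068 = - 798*7366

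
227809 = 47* 4847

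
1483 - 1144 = 339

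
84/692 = 21/173 = 0.12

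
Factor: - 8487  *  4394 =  - 2^1*3^2*13^3*23^1 * 41^1=-37291878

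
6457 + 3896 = 10353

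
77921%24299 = 5024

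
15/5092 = 15/5092 = 0.00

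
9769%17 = 11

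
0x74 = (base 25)4G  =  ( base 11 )a6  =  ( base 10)116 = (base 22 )56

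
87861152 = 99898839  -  12037687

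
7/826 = 1/118 = 0.01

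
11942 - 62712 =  - 50770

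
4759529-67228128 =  - 62468599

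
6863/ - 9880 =-1 + 3017/9880 = - 0.69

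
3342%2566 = 776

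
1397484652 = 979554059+417930593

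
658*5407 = 3557806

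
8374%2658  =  400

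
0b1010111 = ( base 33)2L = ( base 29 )30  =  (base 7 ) 153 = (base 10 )87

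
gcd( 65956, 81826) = 2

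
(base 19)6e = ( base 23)5D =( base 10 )128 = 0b10000000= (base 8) 200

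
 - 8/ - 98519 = 8/98519 =0.00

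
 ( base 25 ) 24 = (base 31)1N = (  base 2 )110110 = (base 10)54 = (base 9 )60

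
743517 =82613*9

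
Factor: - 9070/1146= -4535/573  =  - 3^( - 1 )*5^1*191^(-1 )*907^1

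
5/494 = 5/494 = 0.01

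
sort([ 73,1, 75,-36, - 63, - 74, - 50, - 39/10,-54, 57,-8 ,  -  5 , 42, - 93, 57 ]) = [ - 93, - 74, - 63,-54, - 50, - 36,-8, - 5, - 39/10,  1,  42,57,57, 73, 75]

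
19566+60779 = 80345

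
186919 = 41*4559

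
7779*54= 420066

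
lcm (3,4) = 12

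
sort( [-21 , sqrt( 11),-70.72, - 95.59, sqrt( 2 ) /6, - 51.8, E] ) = [ - 95.59, - 70.72, - 51.8, - 21, sqrt( 2)/6,E, sqrt(11)]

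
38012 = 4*9503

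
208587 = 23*9069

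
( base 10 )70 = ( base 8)106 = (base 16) 46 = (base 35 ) 20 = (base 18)3G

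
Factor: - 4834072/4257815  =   - 2^3*5^(-1)*97^(- 1)*8779^( - 1 ) *604259^1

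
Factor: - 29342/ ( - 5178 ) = 3^( - 1 )* 17^1= 17/3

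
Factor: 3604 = 2^2 *17^1*53^1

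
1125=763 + 362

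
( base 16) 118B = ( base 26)6gj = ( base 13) 2076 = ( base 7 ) 16044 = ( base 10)4491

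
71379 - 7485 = 63894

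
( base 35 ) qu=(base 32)tc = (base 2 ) 1110101100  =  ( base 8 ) 1654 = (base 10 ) 940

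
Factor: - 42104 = -2^3*19^1*277^1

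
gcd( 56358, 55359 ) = 9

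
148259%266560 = 148259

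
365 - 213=152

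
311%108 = 95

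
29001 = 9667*3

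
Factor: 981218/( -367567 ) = -2^1*7^1 * 31^(-1 )*71^ ( - 1)*109^1*167^(-1)*643^1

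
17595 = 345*51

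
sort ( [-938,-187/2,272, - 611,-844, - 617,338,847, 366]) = [-938, - 844 ,-617, - 611, - 187/2, 272, 338, 366, 847] 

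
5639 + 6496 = 12135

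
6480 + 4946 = 11426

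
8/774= 4/387  =  0.01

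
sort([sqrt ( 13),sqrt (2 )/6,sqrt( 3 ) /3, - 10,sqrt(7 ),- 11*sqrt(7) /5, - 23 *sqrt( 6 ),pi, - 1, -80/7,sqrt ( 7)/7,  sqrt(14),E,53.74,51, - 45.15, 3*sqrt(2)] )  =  [  -  23*sqrt (6 ), - 45.15, - 80/7, - 10, - 11*sqrt( 7)/5, - 1, sqrt(2 ) /6,sqrt( 7)/7,sqrt(3)/3 , sqrt(7),E, pi,sqrt( 13),sqrt( 14 ) , 3*sqrt(2 ),51 , 53.74 ]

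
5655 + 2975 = 8630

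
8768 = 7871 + 897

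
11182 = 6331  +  4851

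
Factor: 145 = 5^1*29^1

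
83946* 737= 61868202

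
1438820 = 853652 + 585168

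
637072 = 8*79634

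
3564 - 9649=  - 6085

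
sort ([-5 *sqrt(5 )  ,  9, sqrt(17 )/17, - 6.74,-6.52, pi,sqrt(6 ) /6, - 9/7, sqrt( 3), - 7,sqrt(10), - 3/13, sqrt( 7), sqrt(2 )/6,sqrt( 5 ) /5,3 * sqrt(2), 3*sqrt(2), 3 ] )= [ - 5 *sqrt(5), - 7,-6.74, - 6.52,  -  9/7,-3/13,sqrt( 2)/6 , sqrt( 17)/17,  sqrt(6) /6,sqrt( 5)/5, sqrt ( 3 ),sqrt(7),3,pi,sqrt(10 ),  3 * sqrt (2),3 * sqrt(2 ),  9]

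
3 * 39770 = 119310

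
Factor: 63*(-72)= - 2^3*3^4*7^1 = -4536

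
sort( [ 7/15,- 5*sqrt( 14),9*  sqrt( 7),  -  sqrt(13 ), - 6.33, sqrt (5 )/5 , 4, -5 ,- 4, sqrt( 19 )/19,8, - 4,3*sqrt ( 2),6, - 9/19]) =[ - 5*sqrt( 14), - 6.33,-5, - 4, - 4, - sqrt(13 ),- 9/19,sqrt( 19)/19,sqrt(5)/5,7/15,4, 3*sqrt ( 2 ),6 , 8  ,  9*sqrt(7 )] 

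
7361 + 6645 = 14006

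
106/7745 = 106/7745 =0.01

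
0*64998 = 0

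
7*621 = 4347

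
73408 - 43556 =29852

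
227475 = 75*3033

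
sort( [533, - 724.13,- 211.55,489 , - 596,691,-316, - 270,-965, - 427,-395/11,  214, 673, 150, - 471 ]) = [ - 965,-724.13,-596  ,-471, - 427 ,-316,-270, - 211.55,-395/11, 150,214, 489, 533 , 673, 691]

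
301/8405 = 301/8405 =0.04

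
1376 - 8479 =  - 7103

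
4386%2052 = 282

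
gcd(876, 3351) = 3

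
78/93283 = 78/93283 = 0.00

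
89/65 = 89/65  =  1.37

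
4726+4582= 9308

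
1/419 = 1/419=0.00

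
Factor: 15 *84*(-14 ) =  - 2^3 * 3^2*5^1 * 7^2 = - 17640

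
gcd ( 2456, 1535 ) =307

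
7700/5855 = 1+ 369/1171 = 1.32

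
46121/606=76 + 65/606 = 76.11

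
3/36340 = 3/36340 = 0.00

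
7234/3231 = 2  +  772/3231 = 2.24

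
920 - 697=223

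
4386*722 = 3166692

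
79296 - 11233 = 68063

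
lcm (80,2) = 80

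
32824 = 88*373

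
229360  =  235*976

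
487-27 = 460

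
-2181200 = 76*(- 28700 ) 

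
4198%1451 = 1296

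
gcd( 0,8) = 8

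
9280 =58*160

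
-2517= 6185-8702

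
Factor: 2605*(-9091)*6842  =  -2^1*5^1 * 11^1*311^1*521^1*9091^1 = - 162032620310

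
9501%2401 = 2298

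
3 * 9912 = 29736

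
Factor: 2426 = 2^1*1213^1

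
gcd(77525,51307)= 1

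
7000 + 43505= 50505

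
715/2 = 715/2 = 357.50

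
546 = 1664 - 1118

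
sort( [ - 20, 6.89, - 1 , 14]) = [ - 20,-1, 6.89,14] 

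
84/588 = 1/7= 0.14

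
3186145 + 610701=3796846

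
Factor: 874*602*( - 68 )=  - 35778064 = - 2^4*7^1*17^1*19^1*23^1* 43^1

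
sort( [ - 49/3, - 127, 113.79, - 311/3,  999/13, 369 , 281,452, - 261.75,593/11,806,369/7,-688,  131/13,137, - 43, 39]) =[ - 688,-261.75,-127,-311/3, - 43, - 49/3 , 131/13,39, 369/7, 593/11,999/13,113.79, 137,  281, 369,452, 806]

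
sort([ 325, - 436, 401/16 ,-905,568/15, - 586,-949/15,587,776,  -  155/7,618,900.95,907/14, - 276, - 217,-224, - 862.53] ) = [ - 905, - 862.53, - 586 , - 436, - 276, - 224, - 217,-949/15,  -  155/7,401/16,568/15,907/14, 325,587,618, 776 , 900.95]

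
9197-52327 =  - 43130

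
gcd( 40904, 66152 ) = 8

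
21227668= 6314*3362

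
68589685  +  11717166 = 80306851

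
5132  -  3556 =1576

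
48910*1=48910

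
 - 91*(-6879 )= 625989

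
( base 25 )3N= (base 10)98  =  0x62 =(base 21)4e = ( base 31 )35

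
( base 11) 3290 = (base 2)1000011101110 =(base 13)1C85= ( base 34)3pg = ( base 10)4334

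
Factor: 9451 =13^1*727^1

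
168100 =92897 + 75203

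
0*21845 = 0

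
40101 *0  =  0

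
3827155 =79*48445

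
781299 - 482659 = 298640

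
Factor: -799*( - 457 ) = 17^1*47^1*457^1 = 365143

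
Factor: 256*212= 2^10*53^1 = 54272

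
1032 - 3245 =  - 2213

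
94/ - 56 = -2 +9/28= -1.68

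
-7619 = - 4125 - 3494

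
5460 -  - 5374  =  10834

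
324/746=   162/373 = 0.43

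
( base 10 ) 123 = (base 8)173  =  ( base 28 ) 4B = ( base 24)53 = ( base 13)96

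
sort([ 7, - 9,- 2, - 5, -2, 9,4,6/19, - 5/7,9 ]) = [ -9, - 5, - 2, - 2, - 5/7,6/19,4,7,9, 9 ] 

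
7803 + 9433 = 17236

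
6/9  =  2/3 = 0.67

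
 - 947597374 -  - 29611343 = -917986031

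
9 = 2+7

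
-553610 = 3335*( - 166 ) 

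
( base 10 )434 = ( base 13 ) 275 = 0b110110010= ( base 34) cq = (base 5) 3214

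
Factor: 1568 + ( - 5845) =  - 4277 =- 7^1*13^1  *  47^1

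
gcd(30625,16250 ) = 625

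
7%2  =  1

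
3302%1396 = 510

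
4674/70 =2337/35 =66.77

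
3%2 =1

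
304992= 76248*4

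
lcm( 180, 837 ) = 16740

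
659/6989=659/6989 = 0.09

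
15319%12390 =2929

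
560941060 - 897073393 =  - 336132333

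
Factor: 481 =13^1*37^1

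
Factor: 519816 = 2^3*3^1  *11^2*179^1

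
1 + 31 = 32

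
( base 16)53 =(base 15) 58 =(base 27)32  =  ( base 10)83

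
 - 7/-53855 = 7/53855 = 0.00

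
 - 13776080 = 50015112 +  - 63791192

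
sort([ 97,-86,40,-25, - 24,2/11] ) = [ -86, - 25, - 24,2/11, 40,97] 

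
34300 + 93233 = 127533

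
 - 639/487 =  - 2 + 335/487 = -1.31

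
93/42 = 2 + 3/14 = 2.21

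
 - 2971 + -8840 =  - 11811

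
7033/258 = 7033/258 = 27.26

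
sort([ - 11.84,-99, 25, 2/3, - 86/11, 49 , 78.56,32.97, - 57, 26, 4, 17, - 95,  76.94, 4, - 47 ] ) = [-99, - 95, - 57,- 47,-11.84, - 86/11,2/3, 4, 4, 17, 25, 26,32.97,49, 76.94, 78.56 ] 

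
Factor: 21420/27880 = 63/82 = 2^( - 1)*3^2 * 7^1*41^( - 1) 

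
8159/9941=8159/9941 = 0.82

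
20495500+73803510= 94299010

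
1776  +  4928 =6704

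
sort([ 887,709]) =[709,887 ]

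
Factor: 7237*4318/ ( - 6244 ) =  - 15624683/3122 = -  2^ (-1 )*7^( - 1)*17^1* 127^1*223^( - 1)*7237^1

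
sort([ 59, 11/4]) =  [ 11/4, 59 ] 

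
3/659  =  3/659 = 0.00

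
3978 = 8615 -4637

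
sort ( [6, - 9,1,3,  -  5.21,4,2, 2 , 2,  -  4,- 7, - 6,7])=[ -9, - 7,-6,- 5.21, - 4,  1,2,2,2,  3, 4, 6,7 ]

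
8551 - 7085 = 1466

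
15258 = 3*5086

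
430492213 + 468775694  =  899267907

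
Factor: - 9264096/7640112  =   - 193002/159169 = - 2^1*3^1*19^1*1693^1 * 159169^( - 1)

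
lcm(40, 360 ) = 360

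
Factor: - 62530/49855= -2^1*37^1*59^( - 1) =- 74/59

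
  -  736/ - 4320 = 23/135=0.17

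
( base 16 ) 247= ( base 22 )14b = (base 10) 583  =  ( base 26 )mb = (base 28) kn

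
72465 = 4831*15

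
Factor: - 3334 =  - 2^1*1667^1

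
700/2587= 700/2587=0.27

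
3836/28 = 137 = 137.00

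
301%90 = 31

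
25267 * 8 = 202136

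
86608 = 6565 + 80043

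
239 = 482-243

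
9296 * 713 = 6628048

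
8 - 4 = 4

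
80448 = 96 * 838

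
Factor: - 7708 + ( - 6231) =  - 53^1*263^1 = - 13939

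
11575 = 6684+4891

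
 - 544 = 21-565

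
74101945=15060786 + 59041159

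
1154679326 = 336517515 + 818161811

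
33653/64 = 525 + 53/64 = 525.83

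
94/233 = 94/233 = 0.40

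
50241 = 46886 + 3355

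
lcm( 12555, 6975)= 62775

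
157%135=22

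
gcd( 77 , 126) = 7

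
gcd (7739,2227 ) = 1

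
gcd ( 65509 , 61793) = 1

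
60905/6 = 60905/6 =10150.83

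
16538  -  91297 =-74759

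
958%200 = 158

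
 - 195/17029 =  - 1 + 16834/17029 = - 0.01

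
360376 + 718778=1079154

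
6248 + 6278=12526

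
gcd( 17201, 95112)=1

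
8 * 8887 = 71096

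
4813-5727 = -914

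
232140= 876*265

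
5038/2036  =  2+483/1018  =  2.47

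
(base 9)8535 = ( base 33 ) 5ow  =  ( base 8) 14175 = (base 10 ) 6269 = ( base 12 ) 3765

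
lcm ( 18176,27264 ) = 54528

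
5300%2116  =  1068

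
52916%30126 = 22790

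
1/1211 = 1/1211 = 0.00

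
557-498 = 59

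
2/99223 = 2/99223 = 0.00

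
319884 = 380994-61110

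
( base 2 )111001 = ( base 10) 57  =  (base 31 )1Q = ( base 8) 71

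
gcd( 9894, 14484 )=102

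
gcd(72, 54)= 18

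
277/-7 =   -  40 + 3/7 = - 39.57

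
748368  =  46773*16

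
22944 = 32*717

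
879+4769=5648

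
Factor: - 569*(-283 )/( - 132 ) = - 161027/132=- 2^( - 2 ) * 3^( - 1 )*11^( - 1 )*283^1 * 569^1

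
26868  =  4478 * 6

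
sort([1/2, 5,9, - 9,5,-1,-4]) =[-9, - 4, - 1, 1/2,5,5,9]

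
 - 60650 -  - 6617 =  - 54033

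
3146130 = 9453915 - 6307785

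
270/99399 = 90/33133 =0.00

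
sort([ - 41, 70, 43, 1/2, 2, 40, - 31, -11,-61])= [ - 61, - 41, - 31, - 11 , 1/2,2,  40,43, 70] 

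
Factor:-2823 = - 3^1*941^1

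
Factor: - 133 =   -  7^1 * 19^1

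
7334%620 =514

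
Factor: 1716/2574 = 2/3 = 2^1 * 3^(-1)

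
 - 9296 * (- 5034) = 46796064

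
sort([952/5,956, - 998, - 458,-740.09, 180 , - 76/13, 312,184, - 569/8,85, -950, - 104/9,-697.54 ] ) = [ - 998, - 950 , - 740.09,  -  697.54, - 458, - 569/8, -104/9, - 76/13,85,  180,184, 952/5, 312,956]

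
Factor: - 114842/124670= - 631/685 = -5^( - 1)*137^( - 1)*631^1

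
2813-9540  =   - 6727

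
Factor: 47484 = 2^2  *  3^2*1319^1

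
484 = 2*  242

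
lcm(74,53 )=3922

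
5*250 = 1250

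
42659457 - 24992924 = 17666533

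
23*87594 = 2014662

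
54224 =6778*8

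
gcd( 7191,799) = 799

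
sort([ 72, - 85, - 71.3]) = [ - 85,-71.3, 72]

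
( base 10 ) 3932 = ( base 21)8j5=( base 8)7534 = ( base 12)2338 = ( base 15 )1272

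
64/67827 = 64/67827 = 0.00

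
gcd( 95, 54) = 1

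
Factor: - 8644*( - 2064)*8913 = 2^6*3^2*43^1*2161^1*2971^1 = 159018758208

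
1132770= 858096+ 274674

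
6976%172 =96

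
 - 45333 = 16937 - 62270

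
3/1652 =3/1652 = 0.00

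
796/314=398/157 = 2.54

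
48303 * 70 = 3381210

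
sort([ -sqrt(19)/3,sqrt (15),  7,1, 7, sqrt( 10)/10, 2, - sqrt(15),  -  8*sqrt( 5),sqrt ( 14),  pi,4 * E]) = [-8 *sqrt(5),-sqrt (15),-sqrt( 19)/3,  sqrt( 10)/10,1, 2,  pi,  sqrt( 14), sqrt ( 15), 7 , 7,  4*E ]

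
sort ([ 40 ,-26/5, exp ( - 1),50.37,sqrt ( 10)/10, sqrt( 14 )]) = [ - 26/5,  sqrt( 10)/10 , exp(-1),sqrt(14 ),40,50.37 ]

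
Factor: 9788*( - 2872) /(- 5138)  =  2^4*7^( - 1)*359^1*367^( - 1 )*2447^1=14055568/2569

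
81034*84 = 6806856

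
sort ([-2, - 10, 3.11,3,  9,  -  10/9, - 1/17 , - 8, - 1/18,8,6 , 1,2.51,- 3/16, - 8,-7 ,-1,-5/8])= [ - 10,-8,-8, - 7,-2 ,-10/9, - 1, - 5/8,-3/16,-1/17, - 1/18, 1,2.51, 3, 3.11, 6, 8 , 9]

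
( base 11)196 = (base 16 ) E2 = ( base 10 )226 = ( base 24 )9a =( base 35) 6g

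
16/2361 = 16/2361  =  0.01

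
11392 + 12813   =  24205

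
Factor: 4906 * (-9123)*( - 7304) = 326908327152 =2^4*3^1 * 11^2*83^1 * 223^1 * 3041^1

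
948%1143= 948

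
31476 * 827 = 26030652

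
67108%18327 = 12127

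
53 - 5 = 48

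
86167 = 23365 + 62802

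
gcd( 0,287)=287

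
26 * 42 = 1092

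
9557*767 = 7330219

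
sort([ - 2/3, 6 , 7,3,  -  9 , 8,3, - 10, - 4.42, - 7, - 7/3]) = [ - 10,-9, - 7,-4.42, - 7/3,-2/3, 3,3, 6,7, 8]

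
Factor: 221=13^1 * 17^1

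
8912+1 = 8913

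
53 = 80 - 27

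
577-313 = 264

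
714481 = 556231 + 158250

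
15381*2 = 30762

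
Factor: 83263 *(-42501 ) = -3^1*31^1*53^1*457^1*1571^1=- 3538760763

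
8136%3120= 1896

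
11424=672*17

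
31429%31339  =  90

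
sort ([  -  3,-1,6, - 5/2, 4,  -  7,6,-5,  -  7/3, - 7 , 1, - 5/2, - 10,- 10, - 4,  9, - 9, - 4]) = [ - 10, - 10 , - 9, - 7, - 7, - 5 , - 4, - 4, - 3 , - 5/2, - 5/2 , - 7/3,- 1,1,  4,  6, 6 , 9 ] 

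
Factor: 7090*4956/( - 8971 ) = -2^3*3^1*5^1 * 7^1 * 59^1*709^1 * 8971^( - 1)   =  -35138040/8971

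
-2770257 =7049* ( - 393 )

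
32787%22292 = 10495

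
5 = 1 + 4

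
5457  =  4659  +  798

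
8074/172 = 46 + 81/86= 46.94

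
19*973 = 18487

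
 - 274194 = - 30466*9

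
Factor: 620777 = 620777^1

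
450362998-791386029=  - 341023031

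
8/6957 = 8/6957 = 0.00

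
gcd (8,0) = 8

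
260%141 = 119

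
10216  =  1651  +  8565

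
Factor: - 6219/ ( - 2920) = 2^( - 3)*3^2*5^( - 1) * 73^( - 1)*691^1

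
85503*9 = 769527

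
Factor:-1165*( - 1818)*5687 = 12044895390= 2^1*3^2*5^1*11^2*47^1* 101^1  *  233^1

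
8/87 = 8/87 = 0.09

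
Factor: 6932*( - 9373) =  - 2^2*7^1*13^1*103^1 *1733^1= - 64973636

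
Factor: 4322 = 2^1*2161^1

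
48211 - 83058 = -34847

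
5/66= 5/66 = 0.08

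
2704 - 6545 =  - 3841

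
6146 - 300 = 5846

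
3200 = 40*80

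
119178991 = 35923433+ 83255558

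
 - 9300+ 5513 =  - 3787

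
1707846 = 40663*42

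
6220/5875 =1244/1175 = 1.06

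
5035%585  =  355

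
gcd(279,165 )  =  3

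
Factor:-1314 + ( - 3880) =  - 2^1*7^2 *53^1=- 5194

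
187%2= 1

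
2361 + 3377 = 5738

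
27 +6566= 6593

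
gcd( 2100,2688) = 84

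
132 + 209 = 341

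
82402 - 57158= 25244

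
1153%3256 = 1153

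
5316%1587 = 555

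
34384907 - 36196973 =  - 1812066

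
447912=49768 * 9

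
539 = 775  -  236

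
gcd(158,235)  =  1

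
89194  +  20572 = 109766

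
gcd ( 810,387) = 9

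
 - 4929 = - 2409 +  - 2520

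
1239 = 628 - - 611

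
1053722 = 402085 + 651637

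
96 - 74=22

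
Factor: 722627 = 19^1*73^1*521^1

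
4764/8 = 1191/2 = 595.50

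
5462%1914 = 1634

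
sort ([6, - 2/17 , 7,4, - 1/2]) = [ -1/2, - 2/17,4,6,7] 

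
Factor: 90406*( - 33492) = -2^3*3^1*17^1*2659^1* 2791^1 = - 3027877752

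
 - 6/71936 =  - 1 + 35965/35968= - 0.00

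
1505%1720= 1505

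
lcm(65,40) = 520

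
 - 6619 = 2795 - 9414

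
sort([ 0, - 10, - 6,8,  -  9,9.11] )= [-10, - 9,  -  6,0,  8,9.11]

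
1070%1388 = 1070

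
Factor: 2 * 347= 694 = 2^1  *347^1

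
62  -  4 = 58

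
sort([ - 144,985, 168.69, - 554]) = [ - 554, - 144, 168.69,985]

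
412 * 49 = 20188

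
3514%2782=732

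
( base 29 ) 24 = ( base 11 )57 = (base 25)2c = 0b111110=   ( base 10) 62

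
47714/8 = 5964  +  1/4 = 5964.25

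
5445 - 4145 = 1300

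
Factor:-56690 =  - 2^1*5^1*5669^1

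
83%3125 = 83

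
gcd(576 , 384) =192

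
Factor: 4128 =2^5* 3^1* 43^1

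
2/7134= 1/3567 =0.00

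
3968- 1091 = 2877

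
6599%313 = 26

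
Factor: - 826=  - 2^1*7^1*59^1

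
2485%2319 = 166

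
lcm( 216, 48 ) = 432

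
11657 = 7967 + 3690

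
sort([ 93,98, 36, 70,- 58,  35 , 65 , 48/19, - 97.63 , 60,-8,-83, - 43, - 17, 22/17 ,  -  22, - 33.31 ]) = [-97.63 ,  -  83, - 58 ,-43, - 33.31,-22,- 17 , - 8,22/17, 48/19,35,36, 60,65 , 70,93,  98]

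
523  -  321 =202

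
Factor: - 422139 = - 3^1*223^1 * 631^1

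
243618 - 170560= 73058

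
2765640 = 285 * 9704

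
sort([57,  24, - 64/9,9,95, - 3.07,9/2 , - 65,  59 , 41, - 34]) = [  -  65 , -34,  -  64/9, - 3.07, 9/2, 9,24,41 , 57,59,  95]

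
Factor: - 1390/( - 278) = 5^1  =  5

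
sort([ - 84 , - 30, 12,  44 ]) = [ - 84,  -  30, 12,44 ] 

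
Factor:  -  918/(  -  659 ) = 2^1 * 3^3 * 17^1 * 659^ ( - 1)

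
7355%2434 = 53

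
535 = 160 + 375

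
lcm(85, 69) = 5865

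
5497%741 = 310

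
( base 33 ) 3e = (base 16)71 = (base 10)113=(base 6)305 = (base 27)45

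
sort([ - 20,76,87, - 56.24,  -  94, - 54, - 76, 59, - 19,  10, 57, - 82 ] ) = [ - 94,- 82, - 76, - 56.24, - 54,  -  20,  -  19, 10, 57, 59, 76, 87]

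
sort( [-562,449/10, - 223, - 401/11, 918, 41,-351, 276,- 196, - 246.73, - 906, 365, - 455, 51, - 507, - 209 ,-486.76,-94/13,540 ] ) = [-906, - 562,-507 , - 486.76,- 455,-351, - 246.73,-223, - 209, - 196,-401/11,  -  94/13,41,449/10, 51 , 276, 365 , 540,918 ] 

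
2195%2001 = 194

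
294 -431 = -137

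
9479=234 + 9245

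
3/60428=3/60428 = 0.00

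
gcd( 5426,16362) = 2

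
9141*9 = 82269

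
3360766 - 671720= 2689046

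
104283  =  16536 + 87747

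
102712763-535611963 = -432899200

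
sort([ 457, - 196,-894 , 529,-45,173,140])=[ -894,-196, - 45,140,173,457 , 529 ] 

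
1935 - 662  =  1273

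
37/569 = 37/569= 0.07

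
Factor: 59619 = 3^1 * 7^1*17^1*167^1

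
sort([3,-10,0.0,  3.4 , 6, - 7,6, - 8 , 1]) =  [ -10 ,-8, -7,0.0 , 1,3,3.4,6, 6 ] 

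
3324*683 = 2270292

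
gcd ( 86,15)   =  1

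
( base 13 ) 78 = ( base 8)143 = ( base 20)4j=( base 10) 99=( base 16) 63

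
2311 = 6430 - 4119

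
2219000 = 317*7000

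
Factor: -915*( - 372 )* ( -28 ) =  - 9530640= - 2^4*3^2*5^1*7^1*31^1 * 61^1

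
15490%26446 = 15490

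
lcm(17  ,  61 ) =1037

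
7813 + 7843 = 15656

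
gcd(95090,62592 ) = 2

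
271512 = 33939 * 8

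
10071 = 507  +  9564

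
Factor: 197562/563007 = 2^1*19^1*1733^1*187669^( - 1 ) = 65854/187669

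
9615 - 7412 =2203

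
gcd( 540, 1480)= 20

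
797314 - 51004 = 746310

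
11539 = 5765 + 5774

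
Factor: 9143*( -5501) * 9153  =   - 460356020379 = -3^4*41^1*113^1*223^1*5501^1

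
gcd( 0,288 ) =288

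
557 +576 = 1133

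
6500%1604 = 84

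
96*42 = 4032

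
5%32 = 5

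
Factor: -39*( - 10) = 390 = 2^1  *  3^1*5^1*13^1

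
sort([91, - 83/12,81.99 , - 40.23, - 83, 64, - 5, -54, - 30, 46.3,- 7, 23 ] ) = [-83, - 54,-40.23, - 30, - 7, - 83/12, - 5,23, 46.3,64 , 81.99,91]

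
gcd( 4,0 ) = 4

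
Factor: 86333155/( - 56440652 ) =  - 2^( - 2)*5^1*167^1*103393^1 * 14110163^( - 1)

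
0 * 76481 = 0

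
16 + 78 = 94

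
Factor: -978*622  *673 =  - 2^2*3^1*163^1*311^1*673^1 = - 409396668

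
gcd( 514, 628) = 2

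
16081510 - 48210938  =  -32129428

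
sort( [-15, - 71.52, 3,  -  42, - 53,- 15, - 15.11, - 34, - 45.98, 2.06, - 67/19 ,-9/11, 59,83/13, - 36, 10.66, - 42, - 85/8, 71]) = [ - 71.52 , - 53,-45.98, - 42, - 42, - 36, - 34, - 15.11, - 15, - 15, - 85/8, - 67/19, - 9/11,2.06,3, 83/13,10.66, 59, 71] 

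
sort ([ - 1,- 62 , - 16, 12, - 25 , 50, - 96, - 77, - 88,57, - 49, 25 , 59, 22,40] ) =[ - 96, - 88, - 77,-62 , - 49 , - 25,- 16 , - 1,  12,22, 25,  40, 50,57,59]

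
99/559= 99/559  =  0.18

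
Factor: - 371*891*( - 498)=2^1* 3^5*7^1*11^1*53^1*83^1 = 164619378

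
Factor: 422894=2^1 * 353^1*599^1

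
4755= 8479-3724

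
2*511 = 1022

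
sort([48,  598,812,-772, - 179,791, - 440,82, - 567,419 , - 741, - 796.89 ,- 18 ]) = [ - 796.89, - 772, - 741, - 567,-440, - 179, - 18,48,82,419,598, 791,812]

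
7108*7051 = 50118508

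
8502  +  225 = 8727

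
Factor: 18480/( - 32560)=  - 21/37 =- 3^1*7^1*37^(-1 ) 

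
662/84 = 7 + 37/42 = 7.88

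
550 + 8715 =9265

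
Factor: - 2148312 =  -2^3*3^1*89513^1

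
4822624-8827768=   -  4005144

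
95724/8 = 23931/2 = 11965.50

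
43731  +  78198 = 121929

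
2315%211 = 205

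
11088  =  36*308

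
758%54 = 2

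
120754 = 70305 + 50449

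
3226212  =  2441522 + 784690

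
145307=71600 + 73707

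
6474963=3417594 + 3057369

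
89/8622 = 89/8622 = 0.01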